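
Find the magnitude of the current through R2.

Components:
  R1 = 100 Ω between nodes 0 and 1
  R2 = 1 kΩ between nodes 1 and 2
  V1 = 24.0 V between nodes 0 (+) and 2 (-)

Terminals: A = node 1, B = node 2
Nodal analysis, taking node 2 as the 0 V reference.
Source V1 fixes V_0 = 24 V.
KCL at each unknown node (sum of currents leaving = 0; resistances in Ω):
  Node 1: (V_1 - 24)/100 + (V_1 - 0)/1000 = 0
Collecting terms: 0.011 × V_1 = 0.24  =>  V_1 = 21.82 V
I_R2 = (V_1 - V_2)/R2 = (21.82 - 0)/1000 = 0.02182 A
|I_R2| = 0.02182 A

Final answer: |I_R2| = 0.02182 A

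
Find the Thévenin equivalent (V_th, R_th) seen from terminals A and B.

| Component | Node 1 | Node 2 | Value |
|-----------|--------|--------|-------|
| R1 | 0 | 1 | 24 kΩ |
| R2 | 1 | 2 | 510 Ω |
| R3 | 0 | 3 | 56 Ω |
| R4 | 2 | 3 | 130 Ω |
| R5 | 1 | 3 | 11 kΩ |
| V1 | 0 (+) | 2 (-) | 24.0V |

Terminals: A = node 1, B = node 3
Step 1 — V_th is the open-circuit voltage V_A - V_B (nothing connected across the terminals).
Nodal analysis, taking node 2 as the 0 V reference.
Source V1 fixes V_0 = 24 V.
KCL at each unknown node (sum of currents leaving = 0; resistances in Ω):
  Node 1: (V_1 - 24)/24000 + (V_1 - 0)/510 + (V_1 - V_3)/11000 = 0
  Node 3: (V_3 - 24)/56 + (V_3 - 0)/130 + (V_3 - V_1)/11000 = 0
Collecting terms (coefficients in siemens):
  0.002093·V_1 - 0.00009091·V_3 = 0.001
  0.02564·V_3 - 0.00009091·V_1 = 0.4286
Determinant D = (0.002093)(0.02564) - (-0.00009091)(-0.00009091) = 0.00005367
V_1 = [(0.001)(0.02564) - (-0.00009091)(0.4286)]/D = 1.204 V
V_3 = [(0.002093)(0.4286) - (0.001)(-0.00009091)]/D = 16.72 V
V_th = V_1 - V_3 = 1.204 - 16.72 = -15.52 V
Step 2 — R_th: zero the source — replace V1 by a short circuit (node 2 merges into node 0) — and find the resistance seen between A (node 1) and B (node 3).
Reduce the network between node 1 (A) and node 3 (B) by series/parallel combination:
  Rp1 = R1 ‖ R2 (parallel, both between nodes 0 and 1) = 1/(1/24000 + 1/510) = 499.4 Ω
  Rp2 = R3 ‖ R4 (parallel, both between nodes 0 and 3) = 1/(1/56 + 1/130) = 39.14 Ω
  Rs1 = Rp1 + Rp2 (series, joined only at node 0) = 499.4 + 39.14 = 538.5 Ω
  Rp3 = R5 ‖ Rs1 (parallel, both between nodes 1 and 3) = 1/(1/11000 + 1/538.5) = 513.4 Ω
R_th = 513.4 Ω

Final answer: V_th = -15.52 V, R_th = 513.4 Ω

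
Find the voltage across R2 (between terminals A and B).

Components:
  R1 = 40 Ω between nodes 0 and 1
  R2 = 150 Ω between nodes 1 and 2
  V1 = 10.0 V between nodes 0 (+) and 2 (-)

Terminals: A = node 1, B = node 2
R1 and R2 are in series across V1 (node 0 → node 1 → node 2), and the output A–B is taken across R2, so this is a voltage divider.
Series current: I = V1/(R1 + R2) = 10/(40 + 150) = 10/190 = 0.05263 A
V_R2 = I × R2 = V1 × R2/(R1 + R2) = 10 × 150/190 = 7.895 V

Final answer: 7.895 V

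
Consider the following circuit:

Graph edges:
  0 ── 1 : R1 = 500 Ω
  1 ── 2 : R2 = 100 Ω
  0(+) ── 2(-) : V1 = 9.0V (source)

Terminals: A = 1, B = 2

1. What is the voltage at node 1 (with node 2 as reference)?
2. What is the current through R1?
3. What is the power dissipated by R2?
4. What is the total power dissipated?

Nodal analysis, taking node 2 as the 0 V reference.
Source V1 fixes V_0 = 9 V.
KCL at each unknown node (sum of currents leaving = 0; resistances in Ω):
  Node 1: (V_1 - 9)/500 + (V_1 - 0)/100 = 0
Collecting terms: 0.012 × V_1 = 0.018  =>  V_1 = 1.5 V
Part 1:
  Read off the nodal solution: V_1 = 1.5 V
Part 2:
  I_R1 = (V_0 - V_1)/R1 = (9 - 1.5)/500 = 0.015 A
  Magnitude: I_R1 = 0.015 A
Part 3:
  I_R2 = (V_1 - V_2)/R2 = (1.5 - 0)/100 = 0.015 A
  P_R2 = I_R2² × R2 = (0.015)² × 100 = 0.0225 W
Part 4:
  Power in each resistor, P = (ΔV)²/R:
    P_R1 = (9 - 1.5)²/500 = 0.1125 W
    P_R2 = (1.5 - 0)²/100 = 0.0225 W
  P_total = P_R1 + P_R2 = 0.135 W

Final answers:
1. V_1 = 1.5 V
2. I_R1 = 0.015 A
3. P_R2 = 0.0225 W
4. P_total = 0.135 W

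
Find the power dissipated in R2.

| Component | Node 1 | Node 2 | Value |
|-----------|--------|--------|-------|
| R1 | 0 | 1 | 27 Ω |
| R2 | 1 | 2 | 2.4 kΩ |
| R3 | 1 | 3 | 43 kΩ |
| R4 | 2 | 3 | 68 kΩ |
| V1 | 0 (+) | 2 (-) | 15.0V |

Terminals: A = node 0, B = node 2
Nodal analysis, taking node 2 as the 0 V reference.
Source V1 fixes V_0 = 15 V.
KCL at each unknown node (sum of currents leaving = 0; resistances in Ω):
  Node 1: (V_1 - 15)/27 + (V_1 - 0)/2400 + (V_1 - V_3)/43000 = 0
  Node 3: (V_3 - V_1)/43000 + (V_3 - 0)/68000 = 0
Collecting terms (coefficients in siemens):
  0.03748·V_1 - 0.00002326·V_3 = 0.5556
  0.00003796·V_3 - 0.00002326·V_1 = 0
Determinant D = (0.03748)(0.00003796) - (-0.00002326)(-0.00002326) = 0.000001422
V_1 = [(0.5556)(0.00003796) - (-0.00002326)(0)]/D = 14.83 V
V_3 = [(0.03748)(0) - (0.5556)(-0.00002326)]/D = 9.085 V
I_R2 = (V_1 - V_2)/R2 = (14.83 - 0)/2400 = 0.006179 A
P_R2 = I_R2² × R2 = (0.006179)² × 2400 = 0.09163 W

Final answer: 0.09163 W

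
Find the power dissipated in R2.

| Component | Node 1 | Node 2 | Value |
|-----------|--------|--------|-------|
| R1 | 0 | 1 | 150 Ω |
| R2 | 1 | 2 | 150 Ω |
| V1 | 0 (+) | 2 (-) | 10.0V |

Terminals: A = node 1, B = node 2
Nodal analysis, taking node 2 as the 0 V reference.
Source V1 fixes V_0 = 10 V.
KCL at each unknown node (sum of currents leaving = 0; resistances in Ω):
  Node 1: (V_1 - 10)/150 + (V_1 - 0)/150 = 0
Collecting terms: 0.01333 × V_1 = 0.06667  =>  V_1 = 5 V
I_R2 = (V_1 - V_2)/R2 = (5 - 0)/150 = 0.03333 A
P_R2 = I_R2² × R2 = (0.03333)² × 150 = 0.1667 W

Final answer: 0.1667 W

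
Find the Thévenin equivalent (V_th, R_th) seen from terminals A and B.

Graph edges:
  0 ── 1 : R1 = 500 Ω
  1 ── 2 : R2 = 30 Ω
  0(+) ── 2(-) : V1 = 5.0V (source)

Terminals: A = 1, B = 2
Step 1 — V_th is the open-circuit voltage V_A - V_B (nothing connected across the terminals).
Nodal analysis, taking node 2 as the 0 V reference.
Source V1 fixes V_0 = 5 V.
KCL at each unknown node (sum of currents leaving = 0; resistances in Ω):
  Node 1: (V_1 - 5)/500 + (V_1 - 0)/30 = 0
Collecting terms: 0.03533 × V_1 = 0.01  =>  V_1 = 0.283 V
V_th = V_1 - V_2 = 0.283 - 0 = 0.283 V
Step 2 — R_th: zero the source — replace V1 by a short circuit (node 2 merges into node 0) — and find the resistance seen between A (node 1) and B (node 0).
Reduce the network between node 1 (A) and node 0 (B) by series/parallel combination:
  Rp1 = R1 ‖ R2 (parallel, both between nodes 0 and 1) = 1/(1/500 + 1/30) = 28.3 Ω
R_th = 28.3 Ω

Final answer: V_th = 0.283 V, R_th = 28.3 Ω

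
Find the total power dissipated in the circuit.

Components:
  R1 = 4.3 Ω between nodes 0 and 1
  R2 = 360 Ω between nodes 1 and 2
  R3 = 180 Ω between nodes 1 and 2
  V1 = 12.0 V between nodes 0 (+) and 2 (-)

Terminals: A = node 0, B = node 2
Nodal analysis, taking node 2 as the 0 V reference.
Source V1 fixes V_0 = 12 V.
KCL at each unknown node (sum of currents leaving = 0; resistances in Ω):
  Node 1: (V_1 - 12)/4.3 + (V_1 - 0)/360 + (V_1 - 0)/180 = 0
Collecting terms: 0.2409 × V_1 = 2.791  =>  V_1 = 11.58 V
Power in each resistor, P = (ΔV)²/R:
  P_R1 = (12 - 11.58)²/4.3 = 0.04008 W
  P_R2 = (11.58 - 0)²/360 = 0.3728 W
  P_R3 = (11.58 - 0)²/180 = 0.7456 W
P_total = P_R1 + P_R2 + P_R3 = 1.158 W

Final answer: 1.158 W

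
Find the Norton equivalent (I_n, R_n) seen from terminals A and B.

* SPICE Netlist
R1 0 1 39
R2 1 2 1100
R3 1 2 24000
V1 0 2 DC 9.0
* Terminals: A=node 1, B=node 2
Find the Thévenin equivalent first; then I_n = V_th/R_th and R_n = R_th.
Step 1 — V_th is the open-circuit voltage V_A - V_B (nothing connected across the terminals).
Nodal analysis, taking node 2 as the 0 V reference.
Source V1 fixes V_0 = 9 V.
KCL at each unknown node (sum of currents leaving = 0; resistances in Ω):
  Node 1: (V_1 - 9)/39 + (V_1 - 0)/1100 + (V_1 - 0)/24000 = 0
Collecting terms: 0.02659 × V_1 = 0.2308  =>  V_1 = 8.678 V
V_th = V_1 - V_2 = 8.678 - 0 = 8.678 V
Step 2 — R_th: zero the source — replace V1 by a short circuit (node 2 merges into node 0) — and find the resistance seen between A (node 1) and B (node 0).
Reduce the network between node 1 (A) and node 0 (B) by series/parallel combination:
  Rp1 = R1 ‖ R2 ‖ R3 (parallel, all between nodes 0 and 1) = 1/(1/39 + 1/1100 + 1/24000) = 37.61 Ω
R_th = 37.61 Ω
I_n = V_th/R_th = 8.678/37.61 = 0.2308 A, and R_n = R_th = 37.61 Ω

Final answer: I_n = 0.2308 A, R_n = 37.61 Ω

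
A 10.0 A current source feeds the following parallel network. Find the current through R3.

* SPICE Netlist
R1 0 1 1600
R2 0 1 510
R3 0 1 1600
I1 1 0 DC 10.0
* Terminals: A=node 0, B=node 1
All resistors sit directly between nodes 0 and 1, so they are in parallel and share one voltage V; the full source current 10 A splits among them.
1/R_par = 1/1600 + 1/510 + 1/1600 = 0.003211 S  =>  R_par = 311.5 Ω
V = I × R_par = 10 × 311.5 = 3115 V
I_R3 = V/R3 = 3115/1600 = 1.947 A

Final answer: 1.947 A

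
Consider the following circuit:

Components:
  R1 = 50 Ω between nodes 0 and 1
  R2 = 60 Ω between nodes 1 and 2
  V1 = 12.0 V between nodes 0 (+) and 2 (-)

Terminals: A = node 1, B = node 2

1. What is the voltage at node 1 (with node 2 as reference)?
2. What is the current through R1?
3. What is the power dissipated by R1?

Nodal analysis, taking node 2 as the 0 V reference.
Source V1 fixes V_0 = 12 V.
KCL at each unknown node (sum of currents leaving = 0; resistances in Ω):
  Node 1: (V_1 - 12)/50 + (V_1 - 0)/60 = 0
Collecting terms: 0.03667 × V_1 = 0.24  =>  V_1 = 6.545 V
Part 1:
  Read off the nodal solution: V_1 = 6.545 V
Part 2:
  I_R1 = (V_0 - V_1)/R1 = (12 - 6.545)/50 = 0.1091 A
  Magnitude: I_R1 = 0.1091 A
Part 3:
  I_R1 = (V_0 - V_1)/R1 = (12 - 6.545)/50 = 0.1091 A
  P_R1 = I_R1² × R1 = (0.1091)² × 50 = 0.595 W

Final answers:
1. V_1 = 6.545 V
2. I_R1 = 0.1091 A
3. P_R1 = 0.595 W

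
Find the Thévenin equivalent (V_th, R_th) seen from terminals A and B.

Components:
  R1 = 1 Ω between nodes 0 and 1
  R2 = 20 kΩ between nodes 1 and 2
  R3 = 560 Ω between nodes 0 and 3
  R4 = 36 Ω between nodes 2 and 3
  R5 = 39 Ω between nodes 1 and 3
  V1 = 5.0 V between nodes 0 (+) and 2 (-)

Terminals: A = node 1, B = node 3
Step 1 — V_th is the open-circuit voltage V_A - V_B (nothing connected across the terminals).
Nodal analysis, taking node 2 as the 0 V reference.
Source V1 fixes V_0 = 5 V.
KCL at each unknown node (sum of currents leaving = 0; resistances in Ω):
  Node 1: (V_1 - 5)/1 + (V_1 - 0)/20000 + (V_1 - V_3)/39 = 0
  Node 3: (V_3 - 5)/560 + (V_3 - 0)/36 + (V_3 - V_1)/39 = 0
Collecting terms (coefficients in siemens):
  1.026·V_1 - 0.02564·V_3 = 5
  0.0552·V_3 - 0.02564·V_1 = 0.008929
Determinant D = (1.026)(0.0552) - (-0.02564)(-0.02564) = 0.05597
V_1 = [(5)(0.0552) - (-0.02564)(0.008929)]/D = 4.936 V
V_3 = [(1.026)(0.008929) - (5)(-0.02564)]/D = 2.454 V
V_th = V_1 - V_3 = 4.936 - 2.454 = 2.482 V
Step 2 — R_th: zero the source — replace V1 by a short circuit (node 2 merges into node 0) — and find the resistance seen between A (node 1) and B (node 3).
Reduce the network between node 1 (A) and node 3 (B) by series/parallel combination:
  Rp1 = R1 ‖ R2 (parallel, both between nodes 0 and 1) = 1/(1/1 + 1/20000) = 1 Ω
  Rp2 = R3 ‖ R4 (parallel, both between nodes 0 and 3) = 1/(1/560 + 1/36) = 33.83 Ω
  Rs1 = Rp1 + Rp2 (series, joined only at node 0) = 1 + 33.83 = 34.83 Ω
  Rp3 = R5 ‖ Rs1 (parallel, both between nodes 1 and 3) = 1/(1/39 + 1/34.83) = 18.4 Ω
R_th = 18.4 Ω

Final answer: V_th = 2.482 V, R_th = 18.4 Ω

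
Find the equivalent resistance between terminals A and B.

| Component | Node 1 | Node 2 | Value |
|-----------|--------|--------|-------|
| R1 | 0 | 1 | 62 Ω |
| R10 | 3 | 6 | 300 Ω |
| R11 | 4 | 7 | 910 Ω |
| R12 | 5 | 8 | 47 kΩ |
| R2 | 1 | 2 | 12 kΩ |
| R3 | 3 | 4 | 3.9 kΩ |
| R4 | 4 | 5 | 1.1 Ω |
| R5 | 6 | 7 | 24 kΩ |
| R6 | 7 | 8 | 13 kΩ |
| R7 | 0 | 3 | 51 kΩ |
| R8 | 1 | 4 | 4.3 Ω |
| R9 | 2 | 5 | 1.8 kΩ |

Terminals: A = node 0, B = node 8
The network is not a plain series/parallel combination. Inject a 1 A test current into terminal A (node 0) and return it from terminal B (node 8); then R_eq = V_A / (1 A).
Nodal analysis, taking node 8 as the 0 V reference.
Current source I_test pushes 1 A into node 0 and draws it out of node 8.
KCL at each unknown node (sum of currents leaving = 0; resistances in Ω):
  Node 0: (V_0 - V_1)/62 + (V_0 - V_3)/51000 - 1 = 0
  Node 1: (V_1 - V_0)/62 + (V_1 - V_2)/12000 + (V_1 - V_4)/4.3 = 0
  Node 2: (V_2 - V_1)/12000 + (V_2 - V_5)/1800 = 0
  Node 3: (V_3 - V_0)/51000 + (V_3 - V_4)/3900 + (V_3 - V_6)/300 = 0
  Node 4: (V_4 - V_1)/4.3 + (V_4 - V_3)/3900 + (V_4 - V_5)/1.1 + (V_4 - V_7)/910 = 0
  Node 5: (V_5 - V_2)/1800 + (V_5 - V_4)/1.1 + (V_5 - 0)/47000 = 0
  Node 6: (V_6 - V_3)/300 + (V_6 - V_7)/24000 = 0
  Node 7: (V_7 - V_4)/910 + (V_7 - V_6)/24000 + (V_7 - 0)/13000 = 0
Collecting terms (coefficients in siemens):
  0.01615·V_0 - 0.01613·V_1 - 0.00001961·V_3 = 1
  0.2488·V_1 - 0.01613·V_0 - 0.00008333·V_2 - 0.2326·V_4 = 0
  0.0006389·V_2 - 0.00008333·V_1 - 0.0005556·V_5 = 0
  0.003609·V_3 - 0.00001961·V_0 - 0.0002564·V_4 - 0.003333·V_6 = 0
  1.143·V_4 - 0.2326·V_1 - 0.0002564·V_3 - 0.9091·V_5 - 0.001099·V_7 = 0
  0.9097·V_5 - 0.0005556·V_2 - 0.9091·V_4 = 0
  0.003375·V_6 - 0.003333·V_3 - 0.00004167·V_7 = 0
  0.001217·V_7 - 0.001099·V_4 - 0.00004167·V_6 = 0
Solving these 8 simultaneous equations (Gaussian elimination) gives:
  V_0 = 10780 V, V_1 = 10720 V, V_2 = 10720 V, V_3 = 10630 V
  V_4 = 10720 V, V_5 = 10720 V, V_6 = 10620 V, V_7 = 10040 V
R_eq = V_0 / 1 A = 10780 Ω = 10.78 kΩ

Final answer: 10.78 kΩ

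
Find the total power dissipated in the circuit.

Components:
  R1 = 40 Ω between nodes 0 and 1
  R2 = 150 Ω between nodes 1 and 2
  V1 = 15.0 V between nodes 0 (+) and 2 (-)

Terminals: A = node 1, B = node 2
Nodal analysis, taking node 2 as the 0 V reference.
Source V1 fixes V_0 = 15 V.
KCL at each unknown node (sum of currents leaving = 0; resistances in Ω):
  Node 1: (V_1 - 15)/40 + (V_1 - 0)/150 = 0
Collecting terms: 0.03167 × V_1 = 0.375  =>  V_1 = 11.84 V
Power in each resistor, P = (ΔV)²/R:
  P_R1 = (15 - 11.84)²/40 = 0.2493 W
  P_R2 = (11.84 - 0)²/150 = 0.9349 W
P_total = P_R1 + P_R2 = 1.184 W

Final answer: 1.184 W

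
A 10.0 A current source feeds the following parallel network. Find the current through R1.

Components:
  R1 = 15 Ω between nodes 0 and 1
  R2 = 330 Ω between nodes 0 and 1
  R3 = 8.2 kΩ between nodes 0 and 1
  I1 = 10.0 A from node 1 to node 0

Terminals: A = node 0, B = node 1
All resistors sit directly between nodes 0 and 1, so they are in parallel and share one voltage V; the full source current 10 A splits among them.
1/R_par = 1/15 + 1/330 + 1/8200 = 0.06982 S  =>  R_par = 14.32 Ω
V = I × R_par = 10 × 14.32 = 143.2 V
I_R1 = V/R1 = 143.2/15 = 9.549 A

Final answer: 9.549 A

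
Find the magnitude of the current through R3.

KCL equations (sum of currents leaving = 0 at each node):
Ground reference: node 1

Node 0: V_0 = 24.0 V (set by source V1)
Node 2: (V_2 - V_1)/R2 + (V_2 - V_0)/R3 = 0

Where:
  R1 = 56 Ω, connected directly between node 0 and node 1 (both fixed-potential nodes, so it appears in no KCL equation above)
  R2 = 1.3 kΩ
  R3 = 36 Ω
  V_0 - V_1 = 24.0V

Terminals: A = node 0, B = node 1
Nodal analysis, taking node 1 as the 0 V reference.
Source V1 fixes V_0 = 24 V.
KCL at each unknown node (sum of currents leaving = 0; resistances in Ω):
  Node 2: (V_2 - 0)/1300 + (V_2 - 24)/36 = 0
Collecting terms: 0.02855 × V_2 = 0.6667  =>  V_2 = 23.35 V
I_R3 = (V_0 - V_2)/R3 = (24 - 23.35)/36 = 0.01796 A
|I_R3| = 0.01796 A

Final answer: |I_R3| = 0.01796 A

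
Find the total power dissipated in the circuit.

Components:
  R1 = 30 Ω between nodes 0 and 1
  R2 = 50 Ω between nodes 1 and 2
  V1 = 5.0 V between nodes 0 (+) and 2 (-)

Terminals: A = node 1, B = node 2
Nodal analysis, taking node 2 as the 0 V reference.
Source V1 fixes V_0 = 5 V.
KCL at each unknown node (sum of currents leaving = 0; resistances in Ω):
  Node 1: (V_1 - 5)/30 + (V_1 - 0)/50 = 0
Collecting terms: 0.05333 × V_1 = 0.1667  =>  V_1 = 3.125 V
Power in each resistor, P = (ΔV)²/R:
  P_R1 = (5 - 3.125)²/30 = 0.1172 W
  P_R2 = (3.125 - 0)²/50 = 0.1953 W
P_total = P_R1 + P_R2 = 0.3125 W

Final answer: 0.3125 W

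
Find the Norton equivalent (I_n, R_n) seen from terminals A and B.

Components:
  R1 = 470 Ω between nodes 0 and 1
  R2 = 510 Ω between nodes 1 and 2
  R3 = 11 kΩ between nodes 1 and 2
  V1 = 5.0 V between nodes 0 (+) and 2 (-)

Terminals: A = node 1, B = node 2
Find the Thévenin equivalent first; then I_n = V_th/R_th and R_n = R_th.
Step 1 — V_th is the open-circuit voltage V_A - V_B (nothing connected across the terminals).
Nodal analysis, taking node 2 as the 0 V reference.
Source V1 fixes V_0 = 5 V.
KCL at each unknown node (sum of currents leaving = 0; resistances in Ω):
  Node 1: (V_1 - 5)/470 + (V_1 - 0)/510 + (V_1 - 0)/11000 = 0
Collecting terms: 0.004179 × V_1 = 0.01064  =>  V_1 = 2.545 V
V_th = V_1 - V_2 = 2.545 - 0 = 2.545 V
Step 2 — R_th: zero the source — replace V1 by a short circuit (node 2 merges into node 0) — and find the resistance seen between A (node 1) and B (node 0).
Reduce the network between node 1 (A) and node 0 (B) by series/parallel combination:
  Rp1 = R1 ‖ R2 ‖ R3 (parallel, all between nodes 0 and 1) = 1/(1/470 + 1/510 + 1/11000) = 239.3 Ω
R_th = 239.3 Ω
I_n = V_th/R_th = 2.545/239.3 = 0.01064 A, and R_n = R_th = 239.3 Ω

Final answer: I_n = 0.01064 A, R_n = 239.3 Ω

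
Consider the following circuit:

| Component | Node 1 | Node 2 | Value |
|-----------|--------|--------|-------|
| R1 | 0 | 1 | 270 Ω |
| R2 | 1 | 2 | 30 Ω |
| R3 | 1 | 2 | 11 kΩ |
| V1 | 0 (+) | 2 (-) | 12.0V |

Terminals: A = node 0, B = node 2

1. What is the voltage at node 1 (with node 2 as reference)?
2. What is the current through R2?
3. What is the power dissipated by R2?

Nodal analysis, taking node 2 as the 0 V reference.
Source V1 fixes V_0 = 12 V.
KCL at each unknown node (sum of currents leaving = 0; resistances in Ω):
  Node 1: (V_1 - 12)/270 + (V_1 - 0)/30 + (V_1 - 0)/11000 = 0
Collecting terms: 0.03713 × V_1 = 0.04444  =>  V_1 = 1.197 V
Part 1:
  Read off the nodal solution: V_1 = 1.197 V
Part 2:
  I_R2 = (V_1 - V_2)/R2 = (1.197 - 0)/30 = 0.0399 A
  Magnitude: I_R2 = 0.0399 A
Part 3:
  I_R2 = (V_1 - V_2)/R2 = (1.197 - 0)/30 = 0.0399 A
  P_R2 = I_R2² × R2 = (0.0399)² × 30 = 0.04777 W

Final answers:
1. V_1 = 1.197 V
2. I_R2 = 0.0399 A
3. P_R2 = 0.04777 W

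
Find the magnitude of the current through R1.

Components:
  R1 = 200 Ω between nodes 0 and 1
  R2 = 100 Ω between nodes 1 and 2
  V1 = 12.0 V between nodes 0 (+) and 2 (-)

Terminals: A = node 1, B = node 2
Nodal analysis, taking node 2 as the 0 V reference.
Source V1 fixes V_0 = 12 V.
KCL at each unknown node (sum of currents leaving = 0; resistances in Ω):
  Node 1: (V_1 - 12)/200 + (V_1 - 0)/100 = 0
Collecting terms: 0.015 × V_1 = 0.06  =>  V_1 = 4 V
I_R1 = (V_0 - V_1)/R1 = (12 - 4)/200 = 0.04 A
|I_R1| = 0.04 A

Final answer: |I_R1| = 0.04 A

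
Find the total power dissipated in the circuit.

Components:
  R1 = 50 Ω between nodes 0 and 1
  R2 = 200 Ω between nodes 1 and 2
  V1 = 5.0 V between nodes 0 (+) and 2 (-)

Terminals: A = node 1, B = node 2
Nodal analysis, taking node 2 as the 0 V reference.
Source V1 fixes V_0 = 5 V.
KCL at each unknown node (sum of currents leaving = 0; resistances in Ω):
  Node 1: (V_1 - 5)/50 + (V_1 - 0)/200 = 0
Collecting terms: 0.025 × V_1 = 0.1  =>  V_1 = 4 V
Power in each resistor, P = (ΔV)²/R:
  P_R1 = (5 - 4)²/50 = 0.02 W
  P_R2 = (4 - 0)²/200 = 0.08 W
P_total = P_R1 + P_R2 = 0.1 W

Final answer: 0.1 W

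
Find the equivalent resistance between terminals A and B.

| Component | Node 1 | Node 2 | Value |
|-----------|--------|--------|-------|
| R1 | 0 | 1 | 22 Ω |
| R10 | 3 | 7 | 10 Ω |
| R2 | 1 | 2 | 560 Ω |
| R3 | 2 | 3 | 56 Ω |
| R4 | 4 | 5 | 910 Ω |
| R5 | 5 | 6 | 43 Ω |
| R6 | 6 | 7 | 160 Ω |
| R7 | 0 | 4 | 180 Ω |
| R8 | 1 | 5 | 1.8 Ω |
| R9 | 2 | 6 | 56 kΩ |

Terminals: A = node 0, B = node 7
The network is not a plain series/parallel combination. Inject a 1 A test current into terminal A (node 0) and return it from terminal B (node 7); then R_eq = V_A / (1 A).
Nodal analysis, taking node 7 as the 0 V reference.
Current source I_test pushes 1 A into node 0 and draws it out of node 7.
KCL at each unknown node (sum of currents leaving = 0; resistances in Ω):
  Node 0: (V_0 - V_1)/22 + (V_0 - V_4)/180 - 1 = 0
  Node 1: (V_1 - V_0)/22 + (V_1 - V_2)/560 + (V_1 - V_5)/1.8 = 0
  Node 2: (V_2 - V_1)/560 + (V_2 - V_3)/56 + (V_2 - V_6)/56000 = 0
  Node 3: (V_3 - V_2)/56 + (V_3 - 0)/10 = 0
  Node 4: (V_4 - V_0)/180 + (V_4 - V_5)/910 = 0
  Node 5: (V_5 - V_1)/1.8 + (V_5 - V_4)/910 + (V_5 - V_6)/43 = 0
  Node 6: (V_6 - V_2)/56000 + (V_6 - V_5)/43 + (V_6 - 0)/160 = 0
Collecting terms (coefficients in siemens):
  0.05101·V_0 - 0.04545·V_1 - 0.005556·V_4 = 1
  0.6028·V_1 - 0.04545·V_0 - 0.001786·V_2 - 0.5556·V_5 = 0
  0.01966·V_2 - 0.001786·V_1 - 0.01786·V_3 - 0.00001786·V_6 = 0
  0.1179·V_3 - 0.01786·V_2 = 0
  0.006654·V_4 - 0.005556·V_0 - 0.001099·V_5 = 0
  0.5799·V_5 - 0.5556·V_1 - 0.001099·V_4 - 0.02326·V_6 = 0
  0.02952·V_6 - 0.00001786·V_2 - 0.02326·V_5 = 0
Solving these 7 simultaneous equations (Gaussian elimination) gives:
  V_0 = 175.6 V, V_1 = 154.1 V, V_2 = 16.36 V, V_3 = 2.478 V
  V_4 = 171.9 V, V_5 = 152.8 V, V_6 = 120.3 V
R_eq = V_0 / 1 A = 175.6 Ω

Final answer: 175.6 Ω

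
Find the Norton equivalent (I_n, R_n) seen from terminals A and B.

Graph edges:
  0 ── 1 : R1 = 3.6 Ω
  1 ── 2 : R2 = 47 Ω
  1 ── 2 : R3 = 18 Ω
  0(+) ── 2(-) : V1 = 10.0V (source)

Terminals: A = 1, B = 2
Find the Thévenin equivalent first; then I_n = V_th/R_th and R_n = R_th.
Step 1 — V_th is the open-circuit voltage V_A - V_B (nothing connected across the terminals).
Nodal analysis, taking node 2 as the 0 V reference.
Source V1 fixes V_0 = 10 V.
KCL at each unknown node (sum of currents leaving = 0; resistances in Ω):
  Node 1: (V_1 - 10)/3.6 + (V_1 - 0)/47 + (V_1 - 0)/18 = 0
Collecting terms: 0.3546 × V_1 = 2.778  =>  V_1 = 7.833 V
V_th = V_1 - V_2 = 7.833 - 0 = 7.833 V
Step 2 — R_th: zero the source — replace V1 by a short circuit (node 2 merges into node 0) — and find the resistance seen between A (node 1) and B (node 0).
Reduce the network between node 1 (A) and node 0 (B) by series/parallel combination:
  Rp1 = R1 ‖ R2 ‖ R3 (parallel, all between nodes 0 and 1) = 1/(1/3.6 + 1/47 + 1/18) = 2.82 Ω
R_th = 2.82 Ω
I_n = V_th/R_th = 7.833/2.82 = 2.778 A, and R_n = R_th = 2.82 Ω

Final answer: I_n = 2.778 A, R_n = 2.82 Ω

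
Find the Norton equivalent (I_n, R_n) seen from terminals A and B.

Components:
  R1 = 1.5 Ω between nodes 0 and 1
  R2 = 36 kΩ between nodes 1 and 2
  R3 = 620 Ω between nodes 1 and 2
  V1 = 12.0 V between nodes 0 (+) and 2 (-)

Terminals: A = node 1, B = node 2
Find the Thévenin equivalent first; then I_n = V_th/R_th and R_n = R_th.
Step 1 — V_th is the open-circuit voltage V_A - V_B (nothing connected across the terminals).
Nodal analysis, taking node 2 as the 0 V reference.
Source V1 fixes V_0 = 12 V.
KCL at each unknown node (sum of currents leaving = 0; resistances in Ω):
  Node 1: (V_1 - 12)/1.5 + (V_1 - 0)/36000 + (V_1 - 0)/620 = 0
Collecting terms: 0.6683 × V_1 = 8  =>  V_1 = 11.97 V
V_th = V_1 - V_2 = 11.97 - 0 = 11.97 V
Step 2 — R_th: zero the source — replace V1 by a short circuit (node 2 merges into node 0) — and find the resistance seen between A (node 1) and B (node 0).
Reduce the network between node 1 (A) and node 0 (B) by series/parallel combination:
  Rp1 = R1 ‖ R2 ‖ R3 (parallel, all between nodes 0 and 1) = 1/(1/1.5 + 1/36000 + 1/620) = 1.496 Ω
R_th = 1.496 Ω
I_n = V_th/R_th = 11.97/1.496 = 8 A, and R_n = R_th = 1.496 Ω

Final answer: I_n = 8 A, R_n = 1.496 Ω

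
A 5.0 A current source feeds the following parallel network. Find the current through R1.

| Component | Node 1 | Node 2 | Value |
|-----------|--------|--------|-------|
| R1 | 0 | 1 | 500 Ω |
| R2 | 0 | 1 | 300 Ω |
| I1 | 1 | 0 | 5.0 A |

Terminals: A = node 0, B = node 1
All resistors sit directly between nodes 0 and 1, so they are in parallel and share one voltage V; the full source current 5 A splits among them.
1/R_par = 1/500 + 1/300 = 0.005333 S  =>  R_par = 187.5 Ω
V = I × R_par = 5 × 187.5 = 937.5 V
I_R1 = V/R1 = 937.5/500 = 1.875 A

Final answer: 1.875 A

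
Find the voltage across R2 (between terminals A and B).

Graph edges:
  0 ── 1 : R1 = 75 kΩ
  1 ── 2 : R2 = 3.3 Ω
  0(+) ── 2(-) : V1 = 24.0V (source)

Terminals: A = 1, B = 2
R1 and R2 are in series across V1 (node 0 → node 1 → node 2), and the output A–B is taken across R2, so this is a voltage divider.
Series current: I = V1/(R1 + R2) = 24/(75000 + 3.3) = 24/75000 = 0.00032 A
V_R2 = I × R2 = V1 × R2/(R1 + R2) = 24 × 3.3/75000 = 0.001056 V

Final answer: 0.001056 V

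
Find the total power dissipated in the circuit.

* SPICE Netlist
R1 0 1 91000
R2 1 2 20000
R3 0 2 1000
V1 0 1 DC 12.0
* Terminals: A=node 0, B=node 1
Nodal analysis, taking node 1 as the 0 V reference.
Source V1 fixes V_0 = 12 V.
KCL at each unknown node (sum of currents leaving = 0; resistances in Ω):
  Node 2: (V_2 - 0)/20000 + (V_2 - 12)/1000 = 0
Collecting terms: 0.00105 × V_2 = 0.012  =>  V_2 = 11.43 V
Power in each resistor, P = (ΔV)²/R:
  P_R1 = (12 - 0)²/91000 = 0.001582 W
  P_R2 = (0 - 11.43)²/20000 = 0.006531 W
  P_R3 = (12 - 11.43)²/1000 = 0.0003265 W
P_total = P_R1 + P_R2 + P_R3 = 0.00844 W

Final answer: 0.00844 W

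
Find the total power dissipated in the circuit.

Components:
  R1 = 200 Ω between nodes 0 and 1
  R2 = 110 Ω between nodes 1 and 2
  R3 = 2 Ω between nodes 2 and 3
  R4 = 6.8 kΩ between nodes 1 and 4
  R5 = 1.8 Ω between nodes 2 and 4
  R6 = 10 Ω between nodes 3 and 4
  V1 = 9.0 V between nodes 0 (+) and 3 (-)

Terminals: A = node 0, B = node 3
Nodal analysis, taking node 3 as the 0 V reference.
Source V1 fixes V_0 = 9 V.
KCL at each unknown node (sum of currents leaving = 0; resistances in Ω):
  Node 1: (V_1 - 9)/200 + (V_1 - V_2)/110 + (V_1 - V_4)/6800 = 0
  Node 2: (V_2 - V_1)/110 + (V_2 - 0)/2 + (V_2 - V_4)/1.8 = 0
  Node 4: (V_4 - V_1)/6800 + (V_4 - V_2)/1.8 + (V_4 - 0)/10 = 0
Collecting terms (coefficients in siemens):
  0.01424·V_1 - 0.009091·V_2 - 0.0001471·V_4 = 0.045
  1.065·V_2 - 0.009091·V_1 - 0.5556·V_4 = 0
  0.6557·V_4 - 0.0001471·V_1 - 0.5556·V_2 = 0
Solving these 3 simultaneous equations (Gaussian elimination) gives:
  V_1 = 3.193 V, V_2 = 0.04954 V, V_4 = 0.04269 V
Power in each resistor, P = (ΔV)²/R:
  P_R1 = (9 - 3.193)²/200 = 0.1686 W
  P_R2 = (3.193 - 0.04954)²/110 = 0.08981 W
  P_R3 = (0.04954 - 0)²/2 = 0.001227 W
  P_R4 = (3.193 - 0.04269)²/6800 = 0.001459 W
  P_R5 = (0.04954 - 0.04269)²/1.8 = 0.00002607 W
  P_R6 = (0 - 0.04269)²/10 = 0.0001822 W
P_total = P_R1 + P_R2 + P_R3 + P_R4 + P_R5 + P_R6 = 0.2613 W

Final answer: 0.2613 W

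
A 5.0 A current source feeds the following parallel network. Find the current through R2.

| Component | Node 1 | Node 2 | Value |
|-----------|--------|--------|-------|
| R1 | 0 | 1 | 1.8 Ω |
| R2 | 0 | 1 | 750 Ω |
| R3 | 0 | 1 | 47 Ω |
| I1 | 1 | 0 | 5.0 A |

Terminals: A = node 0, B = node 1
All resistors sit directly between nodes 0 and 1, so they are in parallel and share one voltage V; the full source current 5 A splits among them.
1/R_par = 1/1.8 + 1/750 + 1/47 = 0.5782 S  =>  R_par = 1.73 Ω
V = I × R_par = 5 × 1.73 = 8.648 V
I_R2 = V/R2 = 8.648/750 = 0.01153 A

Final answer: 0.01153 A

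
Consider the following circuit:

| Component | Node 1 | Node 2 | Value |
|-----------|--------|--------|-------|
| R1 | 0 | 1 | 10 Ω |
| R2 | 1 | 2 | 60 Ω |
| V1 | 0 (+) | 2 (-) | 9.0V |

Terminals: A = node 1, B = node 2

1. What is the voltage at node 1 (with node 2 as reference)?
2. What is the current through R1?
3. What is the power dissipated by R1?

Nodal analysis, taking node 2 as the 0 V reference.
Source V1 fixes V_0 = 9 V.
KCL at each unknown node (sum of currents leaving = 0; resistances in Ω):
  Node 1: (V_1 - 9)/10 + (V_1 - 0)/60 = 0
Collecting terms: 0.1167 × V_1 = 0.9  =>  V_1 = 7.714 V
Part 1:
  Read off the nodal solution: V_1 = 7.714 V
Part 2:
  I_R1 = (V_0 - V_1)/R1 = (9 - 7.714)/10 = 0.1286 A
  Magnitude: I_R1 = 0.1286 A
Part 3:
  I_R1 = (V_0 - V_1)/R1 = (9 - 7.714)/10 = 0.1286 A
  P_R1 = I_R1² × R1 = (0.1286)² × 10 = 0.1653 W

Final answers:
1. V_1 = 7.714 V
2. I_R1 = 0.1286 A
3. P_R1 = 0.1653 W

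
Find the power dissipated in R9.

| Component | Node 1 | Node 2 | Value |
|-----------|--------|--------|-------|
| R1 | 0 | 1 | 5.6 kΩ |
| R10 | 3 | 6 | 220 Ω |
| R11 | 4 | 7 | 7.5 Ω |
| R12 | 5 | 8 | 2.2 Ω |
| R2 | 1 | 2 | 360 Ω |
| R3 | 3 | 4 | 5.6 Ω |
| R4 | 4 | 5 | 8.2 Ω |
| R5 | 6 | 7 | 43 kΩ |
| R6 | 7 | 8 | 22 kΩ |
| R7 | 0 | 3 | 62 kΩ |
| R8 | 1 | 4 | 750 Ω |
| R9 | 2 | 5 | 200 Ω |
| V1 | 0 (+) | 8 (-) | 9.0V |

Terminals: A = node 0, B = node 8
Nodal analysis, taking node 8 as the 0 V reference.
Source V1 fixes V_0 = 9 V.
KCL at each unknown node (sum of currents leaving = 0; resistances in Ω):
  Node 1: (V_1 - 9)/5600 + (V_1 - V_2)/360 + (V_1 - V_4)/750 = 0
  Node 2: (V_2 - V_1)/360 + (V_2 - V_5)/200 = 0
  Node 3: (V_3 - V_4)/5.6 + (V_3 - 9)/62000 + (V_3 - V_6)/220 = 0
  Node 4: (V_4 - V_3)/5.6 + (V_4 - V_5)/8.2 + (V_4 - V_1)/750 + (V_4 - V_7)/7.5 = 0
  Node 5: (V_5 - V_4)/8.2 + (V_5 - V_2)/200 + (V_5 - 0)/2.2 = 0
  Node 6: (V_6 - V_7)/43000 + (V_6 - V_3)/220 = 0
  Node 7: (V_7 - V_6)/43000 + (V_7 - 0)/22000 + (V_7 - V_4)/7.5 = 0
Collecting terms (coefficients in siemens):
  0.00429·V_1 - 0.002778·V_2 - 0.001333·V_4 = 0.001607
  0.007778·V_2 - 0.002778·V_1 - 0.005·V_5 = 0
  0.1831·V_3 - 0.1786·V_4 - 0.004545·V_6 = 0.0001452
  0.4352·V_4 - 0.001333·V_1 - 0.1786·V_3 - 0.122·V_5 - 0.1333·V_7 = 0
  0.5815·V_5 - 0.005·V_2 - 0.122·V_4 = 0
  0.004569·V_6 - 0.004545·V_3 - 0.00002326·V_7 = 0
  0.1334·V_7 - 0.1333·V_4 - 0.00002326·V_6 = 0
Solving these 7 simultaneous equations (Gaussian elimination) gives:
  V_1 = 0.4934 V, V_2 = 0.1786 V, V_3 = 0.01094 V, V_4 = 0.01013 V
  V_5 = 0.00366 V, V_6 = 0.01094 V, V_7 = 0.01013 V
I_R9 = (V_2 - V_5)/R9 = (0.1786 - 0.00366)/200 = 0.0008746 A
P_R9 = I_R9² × R9 = (0.0008746)² × 200 = 0.000153 W

Final answer: 0.000153 W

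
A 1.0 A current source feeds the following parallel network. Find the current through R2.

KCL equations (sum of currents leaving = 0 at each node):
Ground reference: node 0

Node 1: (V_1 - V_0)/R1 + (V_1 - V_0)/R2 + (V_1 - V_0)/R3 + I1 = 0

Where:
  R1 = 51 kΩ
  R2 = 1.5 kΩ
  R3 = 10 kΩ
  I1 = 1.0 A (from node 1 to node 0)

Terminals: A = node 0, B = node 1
All resistors sit directly between nodes 0 and 1, so they are in parallel and share one voltage V; the full source current 1 A splits among them.
1/R_par = 1/51000 + 1/1500 + 1/10000 = 0.0007863 S  =>  R_par = 1272 Ω
V = I × R_par = 1 × 1272 = 1272 V
I_R2 = V/R2 = 1272/1500 = 0.8479 A

Final answer: 0.8479 A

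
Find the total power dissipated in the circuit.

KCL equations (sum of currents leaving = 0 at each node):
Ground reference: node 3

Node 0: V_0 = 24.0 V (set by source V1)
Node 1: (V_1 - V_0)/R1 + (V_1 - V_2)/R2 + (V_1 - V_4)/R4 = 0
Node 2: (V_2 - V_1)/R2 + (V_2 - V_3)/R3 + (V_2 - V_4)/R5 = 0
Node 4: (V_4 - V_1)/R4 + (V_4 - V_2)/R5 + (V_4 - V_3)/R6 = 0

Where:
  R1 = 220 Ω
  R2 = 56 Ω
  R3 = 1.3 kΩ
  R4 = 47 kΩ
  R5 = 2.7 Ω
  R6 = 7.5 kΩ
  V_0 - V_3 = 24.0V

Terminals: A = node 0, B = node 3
Nodal analysis, taking node 3 as the 0 V reference.
Source V1 fixes V_0 = 24 V.
KCL at each unknown node (sum of currents leaving = 0; resistances in Ω):
  Node 1: (V_1 - 24)/220 + (V_1 - V_2)/56 + (V_1 - V_4)/47000 = 0
  Node 2: (V_2 - V_1)/56 + (V_2 - 0)/1300 + (V_2 - V_4)/2.7 = 0
  Node 4: (V_4 - V_1)/47000 + (V_4 - V_2)/2.7 + (V_4 - 0)/7500 = 0
Collecting terms (coefficients in siemens):
  0.02242·V_1 - 0.01786·V_2 - 0.00002128·V_4 = 0.1091
  0.389·V_2 - 0.01786·V_1 - 0.3704·V_4 = 0
  0.3705·V_4 - 0.00002128·V_1 - 0.3704·V_2 = 0
Solving these 3 simultaneous equations (Gaussian elimination) gives:
  V_1 = 20.18 V, V_2 = 19.21 V, V_4 = 19.21 V
Power in each resistor, P = (ΔV)²/R:
  P_R1 = (24 - 20.18)²/220 = 0.06616 W
  P_R2 = (20.18 - 19.21)²/56 = 0.0168 W
  P_R3 = (19.21 - 0)²/1300 = 0.284 W
  P_R4 = (20.18 - 19.21)²/47000 = 0.0000203 W
  P_R5 = (19.21 - 19.21)²/2.7 = 0.00001742 W
  P_R6 = (0 - 19.21)²/7500 = 0.04919 W
P_total = P_R1 + P_R2 + P_R3 + P_R4 + P_R5 + P_R6 = 0.4162 W

Final answer: 0.4162 W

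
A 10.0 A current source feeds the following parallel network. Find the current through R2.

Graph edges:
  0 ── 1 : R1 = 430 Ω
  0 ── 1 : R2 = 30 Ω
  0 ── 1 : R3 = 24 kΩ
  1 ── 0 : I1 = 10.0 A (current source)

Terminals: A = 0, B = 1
All resistors sit directly between nodes 0 and 1, so they are in parallel and share one voltage V; the full source current 10 A splits among them.
1/R_par = 1/430 + 1/30 + 1/24000 = 0.0357 S  =>  R_par = 28.01 Ω
V = I × R_par = 10 × 28.01 = 280.1 V
I_R2 = V/R2 = 280.1/30 = 9.337 A

Final answer: 9.337 A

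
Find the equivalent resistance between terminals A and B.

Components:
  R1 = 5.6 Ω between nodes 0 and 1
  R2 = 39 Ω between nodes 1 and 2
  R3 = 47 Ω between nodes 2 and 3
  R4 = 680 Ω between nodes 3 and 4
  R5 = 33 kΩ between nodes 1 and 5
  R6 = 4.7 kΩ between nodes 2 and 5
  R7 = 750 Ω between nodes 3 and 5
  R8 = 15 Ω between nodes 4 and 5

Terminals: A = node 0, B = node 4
The network is not a plain series/parallel combination. Inject a 1 A test current into terminal A (node 0) and return it from terminal B (node 4); then R_eq = V_A / (1 A).
Nodal analysis, taking node 4 as the 0 V reference.
Current source I_test pushes 1 A into node 0 and draws it out of node 4.
KCL at each unknown node (sum of currents leaving = 0; resistances in Ω):
  Node 0: (V_0 - V_1)/5.6 - 1 = 0
  Node 1: (V_1 - V_0)/5.6 + (V_1 - V_2)/39 + (V_1 - V_5)/33000 = 0
  Node 2: (V_2 - V_1)/39 + (V_2 - V_3)/47 + (V_2 - V_5)/4700 = 0
  Node 3: (V_3 - V_2)/47 + (V_3 - 0)/680 + (V_3 - V_5)/750 = 0
  Node 5: (V_5 - V_1)/33000 + (V_5 - V_2)/4700 + (V_5 - V_3)/750 + (V_5 - 0)/15 = 0
Collecting terms (coefficients in siemens):
  0.1786·V_0 - 0.1786·V_1 = 1
  0.2042·V_1 - 0.1786·V_0 - 0.02564·V_2 - 0.0000303·V_5 = 0
  0.04713·V_2 - 0.02564·V_1 - 0.02128·V_3 - 0.0002128·V_5 = 0
  0.02408·V_3 - 0.02128·V_2 - 0.001333·V_5 = 0
  0.06824·V_5 - 0.0000303·V_1 - 0.0002128·V_2 - 0.001333·V_3 = 0
Solving these 5 simultaneous equations (Gaussian elimination) gives:
  V_0 = 415.3 V, V_1 = 409.7 V, V_2 = 371.2 V, V_3 = 328.4 V
  V_5 = 7.756 V
R_eq = V_0 / 1 A = 415.3 Ω

Final answer: 415.3 Ω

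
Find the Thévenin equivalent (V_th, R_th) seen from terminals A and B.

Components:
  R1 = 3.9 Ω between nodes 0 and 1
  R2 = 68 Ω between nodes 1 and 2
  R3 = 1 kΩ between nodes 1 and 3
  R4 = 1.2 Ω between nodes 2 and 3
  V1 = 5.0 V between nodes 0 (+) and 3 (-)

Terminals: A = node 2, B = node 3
Step 1 — V_th is the open-circuit voltage V_A - V_B (nothing connected across the terminals).
Nodal analysis, taking node 3 as the 0 V reference.
Source V1 fixes V_0 = 5 V.
KCL at each unknown node (sum of currents leaving = 0; resistances in Ω):
  Node 1: (V_1 - 5)/3.9 + (V_1 - V_2)/68 + (V_1 - 0)/1000 = 0
  Node 2: (V_2 - V_1)/68 + (V_2 - 0)/1.2 = 0
Collecting terms (coefficients in siemens):
  0.2721·V_1 - 0.01471·V_2 = 1.282
  0.848·V_2 - 0.01471·V_1 = 0
Determinant D = (0.2721)(0.848) - (-0.01471)(-0.01471) = 0.2305
V_1 = [(1.282)(0.848) - (-0.01471)(0)]/D = 4.716 V
V_2 = [(0.2721)(0) - (1.282)(-0.01471)]/D = 0.08178 V
V_th = V_2 - V_3 = 0.08178 - 0 = 0.08178 V
Step 2 — R_th: zero the source — replace V1 by a short circuit (node 3 merges into node 0) — and find the resistance seen between A (node 2) and B (node 0).
Reduce the network between node 2 (A) and node 0 (B) by series/parallel combination:
  Rp1 = R1 ‖ R3 (parallel, both between nodes 0 and 1) = 1/(1/3.9 + 1/1000) = 3.885 Ω
  Rs1 = R2 + Rp1 (series, joined only at node 1) = 68 + 3.885 = 71.88 Ω
  Rp2 = R4 ‖ Rs1 (parallel, both between nodes 0 and 2) = 1/(1/1.2 + 1/71.88) = 1.18 Ω
R_th = 1.18 Ω

Final answer: V_th = 0.08178 V, R_th = 1.18 Ω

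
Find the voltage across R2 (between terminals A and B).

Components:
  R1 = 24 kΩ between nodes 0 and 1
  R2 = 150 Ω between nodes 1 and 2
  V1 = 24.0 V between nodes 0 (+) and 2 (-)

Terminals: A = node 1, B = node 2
R1 and R2 are in series across V1 (node 0 → node 1 → node 2), and the output A–B is taken across R2, so this is a voltage divider.
Series current: I = V1/(R1 + R2) = 24/(24000 + 150) = 24/24150 = 0.0009938 A
V_R2 = I × R2 = V1 × R2/(R1 + R2) = 24 × 150/24150 = 0.1491 V

Final answer: 0.1491 V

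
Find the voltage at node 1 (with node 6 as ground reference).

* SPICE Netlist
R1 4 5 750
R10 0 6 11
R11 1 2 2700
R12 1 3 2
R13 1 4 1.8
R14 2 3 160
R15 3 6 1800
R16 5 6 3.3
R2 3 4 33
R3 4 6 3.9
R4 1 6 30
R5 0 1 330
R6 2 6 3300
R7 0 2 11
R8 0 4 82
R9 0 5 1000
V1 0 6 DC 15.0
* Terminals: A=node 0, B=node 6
Nodal analysis, taking node 6 as the 0 V reference.
Source V1 fixes V_0 = 15 V.
KCL at each unknown node (sum of currents leaving = 0; resistances in Ω):
  Node 1: (V_1 - 0)/30 + (V_1 - 15)/330 + (V_1 - V_2)/2700 + (V_1 - V_3)/2 + (V_1 - V_4)/1.8 = 0
  Node 2: (V_2 - 0)/3300 + (V_2 - 15)/11 + (V_2 - V_1)/2700 + (V_2 - V_3)/160 = 0
  Node 3: (V_3 - V_4)/33 + (V_3 - V_1)/2 + (V_3 - V_2)/160 + (V_3 - 0)/1800 = 0
  Node 4: (V_4 - V_5)/750 + (V_4 - V_3)/33 + (V_4 - 0)/3.9 + (V_4 - 15)/82 + (V_4 - V_1)/1.8 = 0
  Node 5: (V_5 - V_4)/750 + (V_5 - 15)/1000 + (V_5 - 0)/3.3 = 0
Collecting terms (coefficients in siemens):
  1.092·V_1 - 0.0003704·V_2 - 0.5·V_3 - 0.5556·V_4 = 0.04545
  0.09783·V_2 - 0.0003704·V_1 - 0.00625·V_3 = 1.364
  0.5371·V_3 - 0.5·V_1 - 0.00625·V_2 - 0.0303·V_4 = 0
  0.8558·V_4 - 0.5556·V_1 - 0.0303·V_3 - 0.001333·V_5 = 0.1829
  0.3054·V_5 - 0.001333·V_4 = 0.015
Solving these 5 simultaneous equations (Gaussian elimination) gives:
  V_1 = 1.144 V, V_2 = 14.02 V, V_3 = 1.285 V, V_4 = 1.002 V
  V_5 = 0.0535 V
The requested potential is V_1 = 1.144 V.

Final answer: V_1 = 1.144 V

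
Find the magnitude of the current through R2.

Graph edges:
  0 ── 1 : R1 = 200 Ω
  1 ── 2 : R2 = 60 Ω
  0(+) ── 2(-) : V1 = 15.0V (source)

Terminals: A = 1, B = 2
Nodal analysis, taking node 2 as the 0 V reference.
Source V1 fixes V_0 = 15 V.
KCL at each unknown node (sum of currents leaving = 0; resistances in Ω):
  Node 1: (V_1 - 15)/200 + (V_1 - 0)/60 = 0
Collecting terms: 0.02167 × V_1 = 0.075  =>  V_1 = 3.462 V
I_R2 = (V_1 - V_2)/R2 = (3.462 - 0)/60 = 0.05769 A
|I_R2| = 0.05769 A

Final answer: |I_R2| = 0.05769 A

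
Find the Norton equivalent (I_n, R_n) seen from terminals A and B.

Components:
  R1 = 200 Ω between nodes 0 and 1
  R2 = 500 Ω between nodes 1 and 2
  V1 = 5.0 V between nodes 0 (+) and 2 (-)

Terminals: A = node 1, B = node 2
Find the Thévenin equivalent first; then I_n = V_th/R_th and R_n = R_th.
Step 1 — V_th is the open-circuit voltage V_A - V_B (nothing connected across the terminals).
Nodal analysis, taking node 2 as the 0 V reference.
Source V1 fixes V_0 = 5 V.
KCL at each unknown node (sum of currents leaving = 0; resistances in Ω):
  Node 1: (V_1 - 5)/200 + (V_1 - 0)/500 = 0
Collecting terms: 0.007 × V_1 = 0.025  =>  V_1 = 3.571 V
V_th = V_1 - V_2 = 3.571 - 0 = 3.571 V
Step 2 — R_th: zero the source — replace V1 by a short circuit (node 2 merges into node 0) — and find the resistance seen between A (node 1) and B (node 0).
Reduce the network between node 1 (A) and node 0 (B) by series/parallel combination:
  Rp1 = R1 ‖ R2 (parallel, both between nodes 0 and 1) = 1/(1/200 + 1/500) = 142.9 Ω
R_th = 142.9 Ω
I_n = V_th/R_th = 3.571/142.9 = 0.025 A, and R_n = R_th = 142.9 Ω

Final answer: I_n = 0.025 A, R_n = 142.9 Ω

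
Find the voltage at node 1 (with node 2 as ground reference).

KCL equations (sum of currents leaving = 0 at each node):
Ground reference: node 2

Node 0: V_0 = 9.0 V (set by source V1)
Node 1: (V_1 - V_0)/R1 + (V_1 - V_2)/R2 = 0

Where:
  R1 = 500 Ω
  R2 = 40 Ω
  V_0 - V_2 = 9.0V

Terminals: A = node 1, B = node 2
Nodal analysis, taking node 2 as the 0 V reference.
Source V1 fixes V_0 = 9 V.
KCL at each unknown node (sum of currents leaving = 0; resistances in Ω):
  Node 1: (V_1 - 9)/500 + (V_1 - 0)/40 = 0
Collecting terms: 0.027 × V_1 = 0.018  =>  V_1 = 0.6667 V
The requested potential is V_1 = 0.6667 V.

Final answer: V_1 = 0.6667 V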